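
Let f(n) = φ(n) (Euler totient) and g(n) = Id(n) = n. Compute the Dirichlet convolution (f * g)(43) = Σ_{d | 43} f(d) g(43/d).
(φ * Id)(43) = 85

Divisors of 43: [1, 43]. For each d | 43:
  d = 1: φ(1) · Id(43/1) = 1 · 43 = 43
  d = 43: φ(43) · Id(43/43) = 42 · 1 = 42
Summing: (φ * Id)(43) = 43 + 42 = 85.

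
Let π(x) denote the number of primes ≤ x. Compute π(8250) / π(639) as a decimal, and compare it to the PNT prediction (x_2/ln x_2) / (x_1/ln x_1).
π(8250)/π(639) = 1035/115 ≈ 9.0000;  PNT prediction ≈ 9.2485.

π(639) = 115 and π(8250) = 1035, so π(8250)/π(639) ≈ 9.0000. The PNT-predicted ratio is (8250/ln(8250)) / (639/ln(639)) ≈ 9.2485. The two agree to within a few percent, as expected.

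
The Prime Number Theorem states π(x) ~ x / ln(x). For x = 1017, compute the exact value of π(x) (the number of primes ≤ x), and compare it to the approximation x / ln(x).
π(1017) = 170;  x/ln(x) ≈ 146.87;  relative error ≈ 13.61%.

Directly count primes up to 1017: π(1017) = 170. The PNT approximation gives 1017/ln(1017) ≈ 1017/6.92461 ≈ 146.87. Relative error (π(x) − x/ln(x)) / π(x) ≈ 13.61%; the approximation is known to undercount slightly (Li(x) is a better estimate).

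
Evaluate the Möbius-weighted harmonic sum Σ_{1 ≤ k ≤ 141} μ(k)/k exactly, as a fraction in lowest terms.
Σ μ(k)/k = -26068950431314638702419625135422559041799213864607621/3338215550199730022503077710549980019122111551066811030

Values of μ(k) for 1 ≤ k ≤ 141: μ(1) = 1, μ(2) = -1, μ(3) = -1, μ(5) = -1, μ(6) = 1, μ(7) = -1, μ(10) = 1, μ(11) = -1, μ(13) = -1, μ(14) = 1, μ(15) = 1, μ(17) = -1, μ(19) = -1, μ(21) = 1, μ(22) = 1, μ(23) = -1, μ(26) = 1, μ(29) = -1, μ(30) = -1, μ(31) = -1, μ(33) = 1, μ(34) = 1, μ(35) = 1, μ(37) = -1, μ(38) = 1, μ(39) = 1, μ(41) = -1, μ(42) = -1, μ(43) = -1, μ(46) = 1, μ(47) = -1, μ(51) = 1, μ(53) = -1, μ(55) = 1, μ(57) = 1, μ(58) = 1, μ(59) = -1, μ(61) = -1, μ(62) = 1, μ(65) = 1, μ(66) = -1, μ(67) = -1, μ(69) = 1, μ(70) = -1, μ(71) = -1, μ(73) = -1, μ(74) = 1, μ(77) = 1, μ(78) = -1, μ(79) = -1, μ(82) = 1, μ(83) = -1, μ(85) = 1, μ(86) = 1, μ(87) = 1, μ(89) = -1, μ(91) = 1, μ(93) = 1, μ(94) = 1, μ(95) = 1, μ(97) = -1, μ(101) = -1, μ(102) = -1, μ(103) = -1, μ(105) = -1, μ(106) = 1, μ(107) = -1, μ(109) = -1, μ(110) = -1, μ(111) = 1, μ(113) = -1, μ(114) = -1, μ(115) = 1, μ(118) = 1, μ(119) = 1, μ(122) = 1, μ(123) = 1, μ(127) = -1, μ(129) = 1, μ(130) = -1, μ(131) = -1, μ(133) = 1, μ(134) = 1, μ(137) = -1, μ(138) = -1, μ(139) = -1, μ(141) = 1, with μ = 0 on non-squarefree integers. Summing μ(k)/k for k where μ(k) ≠ 0 gives -26068950431314638702419625135422559041799213864607621/3338215550199730022503077710549980019122111551066811030 ≈ -0.0078. (PNT ⟺ this sum → 0 as n → ∞.)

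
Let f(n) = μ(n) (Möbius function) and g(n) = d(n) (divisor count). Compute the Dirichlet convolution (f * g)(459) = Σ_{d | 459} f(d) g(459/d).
(μ * d)(459) = 1

Divisors of 459: [1, 3, 9, 17, 27, 51, 153, 459]. For each d | 459:
  d = 1: μ(1) · d(459/1) = 1 · 8 = 8
  d = 3: μ(3) · d(459/3) = -1 · 6 = -6
  d = 9: μ(9) · d(459/9) = 0 · 4 = 0
  d = 17: μ(17) · d(459/17) = -1 · 4 = -4
  d = 27: μ(27) · d(459/27) = 0 · 2 = 0
  d = 51: μ(51) · d(459/51) = 1 · 3 = 3
  d = 153: μ(153) · d(459/153) = 0 · 2 = 0
  d = 459: μ(459) · d(459/459) = 0 · 1 = 0
Summing: (μ * d)(459) = 8 + -6 + 0 + -4 + 0 + 3 + 0 + 0 = 1.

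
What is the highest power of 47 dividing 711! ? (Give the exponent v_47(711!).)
v_47(711!) = 15

Legendre's formula: v_p(n!) = Σ_{k ≥ 1} ⌊n / p^k⌋. For p = 47, n = 711, the terms are:
  ⌊711/47^1⌋ = ⌊711/47⌋ = 15
(the next term ⌊711/47^2⌋ = 0, terminating the sum). Summing: v_47(711!) = 15 = 15.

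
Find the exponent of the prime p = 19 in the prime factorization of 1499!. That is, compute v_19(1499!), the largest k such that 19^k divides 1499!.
v_19(1499!) = 82

Legendre's formula: v_p(n!) = Σ_{k ≥ 1} ⌊n / p^k⌋. For p = 19, n = 1499, the terms are:
  ⌊1499/19^1⌋ = ⌊1499/19⌋ = 78
  ⌊1499/19^2⌋ = ⌊1499/361⌋ = 4
(the next term ⌊1499/19^3⌋ = 0, terminating the sum). Summing: v_19(1499!) = 78 + 4 = 82.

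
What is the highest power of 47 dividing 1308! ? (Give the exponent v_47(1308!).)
v_47(1308!) = 27

Legendre's formula: v_p(n!) = Σ_{k ≥ 1} ⌊n / p^k⌋. For p = 47, n = 1308, the terms are:
  ⌊1308/47^1⌋ = ⌊1308/47⌋ = 27
(the next term ⌊1308/47^2⌋ = 0, terminating the sum). Summing: v_47(1308!) = 27 = 27.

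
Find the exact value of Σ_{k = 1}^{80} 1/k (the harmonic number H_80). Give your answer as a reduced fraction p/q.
H_80 = 4880292608058024066886120358155997/982844219842241906412811281988800

Direct summation: H_80 = 1 + 1/2 + ... + 1/80. The least common denominator is lcm(1, ..., 80) = 32433859254793982911622772305630400; over this denominator the numerator is 32433859254793982911622772305630400 + 16216929627396991455811386152815200 + 10811286418264660970540924101876800 + 8108464813698495727905693076407600 + 6486771850958796582324554461126080 + 5405643209132330485270462050938400 + 4633408464970568987374681757947200 + 4054232406849247863952846538203800 + 3603762139421553656846974700625600 + 3243385925479398291162277230563040 + 2948532659526725719238433845966400 + 2702821604566165242635231025469200 + 2494912250368767916278674792740800 + 2316704232485284493687340878973600 + 2162257283652932194108184820375360 + 2027116203424623931976423269101900 + 1907874073811410759507221900331200 + 1801881069710776828423487350312800 + 1707045223936525416401198542401600 + 1621692962739699145581138615281520 + 1544469488323522995791560585982400 + 1474266329763362859619216922983200 + 1410167793686694909200990100244800 + 1351410802283082621317615512734600 + 1297354370191759316464910892225216 + 1247456125184383958139337396370400 + 1201254046473851218948991566875200 + 1158352116242642246843670439486800 + 1118408939820482169366302493297600 + 1081128641826466097054092410187680 + 1046253524348192997149121687278400 + 1013558101712311965988211634550950 + 982844219842241906412811281988800 + 953937036905705379753610950165600 + 926681692994113797474936351589440 + 900940534855388414211743675156400 + 876590790670107646260074927179200 + 853522611968262708200599271200800 + 831637416789589305426224930913600 + 810846481369849572790569307640760 + 791069737921804461259092007454400 + 772234744161761497895780292991200 + 754275796623115881665645867572800 + 737133164881681429809608461491600 + 720752427884310731369394940125120 + 705083896843347454600495050122400 + 690082111804127295991973878843200 + 675705401141541310658807756367300 + 661915494995795569624954536849600 + 648677185095879658232455446112608 + 635958024603803586502407300110400 + 623728062592191979069668698185200 + 611959608581018545502316458596800 + 600627023236925609474495783437600 + 589706531905345143847686769193280 + 579176058121321123421835219743400 + 569015074645508472133732847467200 + 559204469910241084683151246648800 + 549726428047355642569877496705600 + 540564320913233048527046205093840 + 531702610734327588715127414846400 + 523126762174096498574560843639200 + 514823162774507665263853528660800 + 506779050856155982994105817275475 + 498982450073753583255734958548160 + 491422109921120953206405640994400 + 484087451564089297188399586651200 + 476968518452852689876805475082800 + 470055931228898303066996700081600 + 463340846497056898737468175794720 + 456814919081605393121447497262400 + 450470267427694207105871837578200 + 444299441846492916597572223364800 + 438295395335053823130037463589600 + 432451456730586438821636964075072 + 426761305984131354100299635600400 + 421218951360960817034061977995200 + 415818708394794652713112465456800 + 410555180440430163438262940577600 + 405423240684924786395284653820380 = 161049656065914794207241971819147901, so H_80 = 161049656065914794207241971819147901/32433859254793982911622772305630400; reducing by gcd(161049656065914794207241971819147901, 32433859254793982911622772305630400) = 33 gives 4880292608058024066886120358155997/982844219842241906412811281988800 ≈ 4.96548. (The PNT-adjacent estimate ln(80) + γ ≈ 4.95924 matches within O(1/n).)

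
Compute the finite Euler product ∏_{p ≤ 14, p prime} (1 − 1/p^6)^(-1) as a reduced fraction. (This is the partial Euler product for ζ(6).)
∏ = 14388679339409375/14143390691632128

The primes p ≤ 14 are [2, 3, 5, 7, 11, 13]. For each prime, (1 − 1/p^6)^(-1) = p^6 / (p^6 − 1). The product is (1 − 1/2^6)^(-1), (1 − 1/3^6)^(-1), (1 − 1/5^6)^(-1), (1 − 1/7^6)^(-1), (1 − 1/11^6)^(-1), (1 − 1/13^6)^(-1) = ∏ p^6 / (p^6 − 1) = 14388679339409375/14143390691632128.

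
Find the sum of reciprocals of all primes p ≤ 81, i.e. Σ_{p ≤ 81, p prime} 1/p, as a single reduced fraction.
Σ 1/p = 5692733621468679832887230172131/3217644767340672907899084554130

π(81) = 22, so the primes ≤ 81 are [2, 3, 5, 7, 11, 13, 17, 19, 23, 29, 31, 37, 41, 43, 47, 53, 59, 61, 67, 71, 73, 79]. Summing 1/p over these primes: 5692733621468679832887230172131/3217644767340672907899084554130 ≈ 1.7692. Mertens estimate ln ln(81) + 0.2615 ≈ 1.7418.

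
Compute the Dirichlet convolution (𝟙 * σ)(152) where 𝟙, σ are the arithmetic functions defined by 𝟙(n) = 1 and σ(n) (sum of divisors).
(𝟙 * σ)(152) = 546

Divisors of 152: [1, 2, 4, 8, 19, 38, 76, 152]. For each d | 152:
  d = 1: 𝟙(1) · σ(152/1) = 1 · 300 = 300
  d = 2: 𝟙(2) · σ(152/2) = 1 · 140 = 140
  d = 4: 𝟙(4) · σ(152/4) = 1 · 60 = 60
  d = 8: 𝟙(8) · σ(152/8) = 1 · 20 = 20
  d = 19: 𝟙(19) · σ(152/19) = 1 · 15 = 15
  d = 38: 𝟙(38) · σ(152/38) = 1 · 7 = 7
  d = 76: 𝟙(76) · σ(152/76) = 1 · 3 = 3
  d = 152: 𝟙(152) · σ(152/152) = 1 · 1 = 1
Summing: (𝟙 * σ)(152) = 300 + 140 + 60 + 20 + 15 + 7 + 3 + 1 = 546.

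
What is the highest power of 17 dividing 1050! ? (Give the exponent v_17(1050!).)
v_17(1050!) = 64

Legendre's formula: v_p(n!) = Σ_{k ≥ 1} ⌊n / p^k⌋. For p = 17, n = 1050, the terms are:
  ⌊1050/17^1⌋ = ⌊1050/17⌋ = 61
  ⌊1050/17^2⌋ = ⌊1050/289⌋ = 3
(the next term ⌊1050/17^3⌋ = 0, terminating the sum). Summing: v_17(1050!) = 61 + 3 = 64.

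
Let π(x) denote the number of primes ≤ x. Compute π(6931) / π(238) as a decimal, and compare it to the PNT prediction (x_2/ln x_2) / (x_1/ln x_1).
π(6931)/π(238) = 890/51 ≈ 17.4510;  PNT prediction ≈ 18.0198.

π(238) = 51 and π(6931) = 890, so π(6931)/π(238) ≈ 17.4510. The PNT-predicted ratio is (6931/ln(6931)) / (238/ln(238)) ≈ 18.0198. The two agree to within a few percent, as expected.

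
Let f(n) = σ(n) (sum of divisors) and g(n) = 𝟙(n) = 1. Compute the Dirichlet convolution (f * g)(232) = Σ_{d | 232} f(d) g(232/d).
(σ * 𝟙)(232) = 806

Divisors of 232: [1, 2, 4, 8, 29, 58, 116, 232]. For each d | 232:
  d = 1: σ(1) · 𝟙(232/1) = 1 · 1 = 1
  d = 2: σ(2) · 𝟙(232/2) = 3 · 1 = 3
  d = 4: σ(4) · 𝟙(232/4) = 7 · 1 = 7
  d = 8: σ(8) · 𝟙(232/8) = 15 · 1 = 15
  d = 29: σ(29) · 𝟙(232/29) = 30 · 1 = 30
  d = 58: σ(58) · 𝟙(232/58) = 90 · 1 = 90
  d = 116: σ(116) · 𝟙(232/116) = 210 · 1 = 210
  d = 232: σ(232) · 𝟙(232/232) = 450 · 1 = 450
Summing: (σ * 𝟙)(232) = 1 + 3 + 7 + 15 + 30 + 90 + 210 + 450 = 806.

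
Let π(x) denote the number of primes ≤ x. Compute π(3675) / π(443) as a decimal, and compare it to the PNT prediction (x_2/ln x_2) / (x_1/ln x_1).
π(3675)/π(443) = 513/86 ≈ 5.9651;  PNT prediction ≈ 6.1577.

π(443) = 86 and π(3675) = 513, so π(3675)/π(443) ≈ 5.9651. The PNT-predicted ratio is (3675/ln(3675)) / (443/ln(443)) ≈ 6.1577. The two agree to within a few percent, as expected.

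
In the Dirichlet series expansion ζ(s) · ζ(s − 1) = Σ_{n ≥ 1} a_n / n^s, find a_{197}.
σ(197) = 198

In the product (Σ m^0/m^s)(Σ k / k^s) = Σ (Σ_{d | n} d) / n^s, the coefficient of 1/n^s is σ(n) = Σ_{d | n} d. For n = 197, divisors are [1, 197]; summing: σ(197) = 198.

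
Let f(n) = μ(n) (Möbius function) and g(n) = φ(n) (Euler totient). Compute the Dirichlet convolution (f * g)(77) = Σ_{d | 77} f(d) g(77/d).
(μ * φ)(77) = 45

Divisors of 77: [1, 7, 11, 77]. For each d | 77:
  d = 1: μ(1) · φ(77/1) = 1 · 60 = 60
  d = 7: μ(7) · φ(77/7) = -1 · 10 = -10
  d = 11: μ(11) · φ(77/11) = -1 · 6 = -6
  d = 77: μ(77) · φ(77/77) = 1 · 1 = 1
Summing: (μ * φ)(77) = 60 + -10 + -6 + 1 = 45.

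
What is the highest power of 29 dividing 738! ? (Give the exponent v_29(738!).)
v_29(738!) = 25

Legendre's formula: v_p(n!) = Σ_{k ≥ 1} ⌊n / p^k⌋. For p = 29, n = 738, the terms are:
  ⌊738/29^1⌋ = ⌊738/29⌋ = 25
(the next term ⌊738/29^2⌋ = 0, terminating the sum). Summing: v_29(738!) = 25 = 25.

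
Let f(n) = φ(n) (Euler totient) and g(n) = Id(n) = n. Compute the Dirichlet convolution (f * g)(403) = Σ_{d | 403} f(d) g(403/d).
(φ * Id)(403) = 1525

Divisors of 403: [1, 13, 31, 403]. For each d | 403:
  d = 1: φ(1) · Id(403/1) = 1 · 403 = 403
  d = 13: φ(13) · Id(403/13) = 12 · 31 = 372
  d = 31: φ(31) · Id(403/31) = 30 · 13 = 390
  d = 403: φ(403) · Id(403/403) = 360 · 1 = 360
Summing: (φ * Id)(403) = 403 + 372 + 390 + 360 = 1525.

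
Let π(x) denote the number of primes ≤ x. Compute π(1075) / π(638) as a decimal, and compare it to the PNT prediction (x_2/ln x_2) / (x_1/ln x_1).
π(1075)/π(638) = 180/115 ≈ 1.5652;  PNT prediction ≈ 1.5590.

π(638) = 115 and π(1075) = 180, so π(1075)/π(638) ≈ 1.5652. The PNT-predicted ratio is (1075/ln(1075)) / (638/ln(638)) ≈ 1.5590. The two agree to within a few percent, as expected.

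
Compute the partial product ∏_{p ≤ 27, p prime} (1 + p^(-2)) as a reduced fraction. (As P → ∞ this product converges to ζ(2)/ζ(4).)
∏ = 3394003400000/2252055594789

The primes p ≤ 27 are [2, 3, 5, 7, 11, 13, 17, 19, 23]. For each, (1 + 1/p^2) = (p^2 + 1)/p^2. Multiplying these fractions over p ∈ [2, 3, 5, 7, 11, 13, 17, 19, 23] gives 3394003400000/2252055594789. (In the limit P → ∞ this tends to ζ(2)/ζ(4).)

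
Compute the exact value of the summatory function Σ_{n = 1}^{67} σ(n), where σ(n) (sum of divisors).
Σ_{n ≤ 67} σ(n) = 3699

Compute σ(n) for each 1 ≤ n ≤ 67: σ(1) = 1, σ(2) = 3, σ(3) = 4, σ(4) = 7, σ(5) = 6, σ(6) = 12, σ(7) = 8, σ(8) = 15, σ(9) = 13, σ(10) = 18, σ(11) = 12, σ(12) = 28, σ(13) = 14, σ(14) = 24, σ(15) = 24, σ(16) = 31, σ(17) = 18, σ(18) = 39, σ(19) = 20, σ(20) = 42, σ(21) = 32, σ(22) = 36, σ(23) = 24, σ(24) = 60, σ(25) = 31, σ(26) = 42, σ(27) = 40, σ(28) = 56, σ(29) = 30, σ(30) = 72, σ(31) = 32, σ(32) = 63, σ(33) = 48, σ(34) = 54, σ(35) = 48, σ(36) = 91, σ(37) = 38, σ(38) = 60, σ(39) = 56, σ(40) = 90, σ(41) = 42, σ(42) = 96, σ(43) = 44, σ(44) = 84, σ(45) = 78, σ(46) = 72, σ(47) = 48, σ(48) = 124, σ(49) = 57, σ(50) = 93, σ(51) = 72, σ(52) = 98, σ(53) = 54, σ(54) = 120, σ(55) = 72, σ(56) = 120, σ(57) = 80, σ(58) = 90, σ(59) = 60, σ(60) = 168, σ(61) = 62, σ(62) = 96, σ(63) = 104, σ(64) = 127, σ(65) = 84, σ(66) = 144, σ(67) = 68. Summing all 67 values: 3699. (Average order: Σ_{n ≤ x} σ(n) ~ (π²/12) x². For x = 67, (π²/12)·67² ≈ 3692.05.)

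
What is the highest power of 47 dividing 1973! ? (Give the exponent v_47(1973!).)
v_47(1973!) = 41

Legendre's formula: v_p(n!) = Σ_{k ≥ 1} ⌊n / p^k⌋. For p = 47, n = 1973, the terms are:
  ⌊1973/47^1⌋ = ⌊1973/47⌋ = 41
(the next term ⌊1973/47^2⌋ = 0, terminating the sum). Summing: v_47(1973!) = 41 = 41.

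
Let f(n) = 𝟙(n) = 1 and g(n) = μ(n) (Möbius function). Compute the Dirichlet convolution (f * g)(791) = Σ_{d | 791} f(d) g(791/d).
(𝟙 * μ)(791) = 0

Divisors of 791: [1, 7, 113, 791]. For each d | 791:
  d = 1: 𝟙(1) · μ(791/1) = 1 · 1 = 1
  d = 7: 𝟙(7) · μ(791/7) = 1 · -1 = -1
  d = 113: 𝟙(113) · μ(791/113) = 1 · -1 = -1
  d = 791: 𝟙(791) · μ(791/791) = 1 · 1 = 1
Summing: (𝟙 * μ)(791) = 1 + -1 + -1 + 1 = 0.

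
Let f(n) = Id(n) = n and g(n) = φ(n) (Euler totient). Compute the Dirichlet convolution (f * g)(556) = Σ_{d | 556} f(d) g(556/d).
(Id * φ)(556) = 2216

Divisors of 556: [1, 2, 4, 139, 278, 556]. For each d | 556:
  d = 1: Id(1) · φ(556/1) = 1 · 276 = 276
  d = 2: Id(2) · φ(556/2) = 2 · 138 = 276
  d = 4: Id(4) · φ(556/4) = 4 · 138 = 552
  d = 139: Id(139) · φ(556/139) = 139 · 2 = 278
  d = 278: Id(278) · φ(556/278) = 278 · 1 = 278
  d = 556: Id(556) · φ(556/556) = 556 · 1 = 556
Summing: (Id * φ)(556) = 276 + 276 + 552 + 278 + 278 + 556 = 2216.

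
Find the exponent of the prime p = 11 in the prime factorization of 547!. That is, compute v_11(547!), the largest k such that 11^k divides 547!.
v_11(547!) = 53

Legendre's formula: v_p(n!) = Σ_{k ≥ 1} ⌊n / p^k⌋. For p = 11, n = 547, the terms are:
  ⌊547/11^1⌋ = ⌊547/11⌋ = 49
  ⌊547/11^2⌋ = ⌊547/121⌋ = 4
(the next term ⌊547/11^3⌋ = 0, terminating the sum). Summing: v_11(547!) = 49 + 4 = 53.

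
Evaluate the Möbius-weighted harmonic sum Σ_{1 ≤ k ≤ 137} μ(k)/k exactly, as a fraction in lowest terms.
Σ μ(k)/k = -16600694851544658808049622411527369069912658611321/36023908815105000242838968099460216033691851270505155

Values of μ(k) for 1 ≤ k ≤ 137: μ(1) = 1, μ(2) = -1, μ(3) = -1, μ(5) = -1, μ(6) = 1, μ(7) = -1, μ(10) = 1, μ(11) = -1, μ(13) = -1, μ(14) = 1, μ(15) = 1, μ(17) = -1, μ(19) = -1, μ(21) = 1, μ(22) = 1, μ(23) = -1, μ(26) = 1, μ(29) = -1, μ(30) = -1, μ(31) = -1, μ(33) = 1, μ(34) = 1, μ(35) = 1, μ(37) = -1, μ(38) = 1, μ(39) = 1, μ(41) = -1, μ(42) = -1, μ(43) = -1, μ(46) = 1, μ(47) = -1, μ(51) = 1, μ(53) = -1, μ(55) = 1, μ(57) = 1, μ(58) = 1, μ(59) = -1, μ(61) = -1, μ(62) = 1, μ(65) = 1, μ(66) = -1, μ(67) = -1, μ(69) = 1, μ(70) = -1, μ(71) = -1, μ(73) = -1, μ(74) = 1, μ(77) = 1, μ(78) = -1, μ(79) = -1, μ(82) = 1, μ(83) = -1, μ(85) = 1, μ(86) = 1, μ(87) = 1, μ(89) = -1, μ(91) = 1, μ(93) = 1, μ(94) = 1, μ(95) = 1, μ(97) = -1, μ(101) = -1, μ(102) = -1, μ(103) = -1, μ(105) = -1, μ(106) = 1, μ(107) = -1, μ(109) = -1, μ(110) = -1, μ(111) = 1, μ(113) = -1, μ(114) = -1, μ(115) = 1, μ(118) = 1, μ(119) = 1, μ(122) = 1, μ(123) = 1, μ(127) = -1, μ(129) = 1, μ(130) = -1, μ(131) = -1, μ(133) = 1, μ(134) = 1, μ(137) = -1, with μ = 0 on non-squarefree integers. Summing μ(k)/k for k where μ(k) ≠ 0 gives -16600694851544658808049622411527369069912658611321/36023908815105000242838968099460216033691851270505155 ≈ -0.0005. (PNT ⟺ this sum → 0 as n → ∞.)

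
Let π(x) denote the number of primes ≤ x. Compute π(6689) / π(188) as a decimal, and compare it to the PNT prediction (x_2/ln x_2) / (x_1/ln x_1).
π(6689)/π(188) = 862/42 ≈ 20.5238;  PNT prediction ≈ 21.1520.

π(188) = 42 and π(6689) = 862, so π(6689)/π(188) ≈ 20.5238. The PNT-predicted ratio is (6689/ln(6689)) / (188/ln(188)) ≈ 21.1520. The two agree to within a few percent, as expected.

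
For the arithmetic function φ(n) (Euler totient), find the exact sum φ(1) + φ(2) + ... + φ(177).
Σ_{n ≤ 177} φ(n) = 9566

Compute φ(n) for each 1 ≤ n ≤ 177: φ(1) = 1, φ(2) = 1, φ(3) = 2, φ(4) = 2, φ(5) = 4, φ(6) = 2, φ(7) = 6, φ(8) = 4, φ(9) = 6, φ(10) = 4, φ(11) = 10, φ(12) = 4, φ(13) = 12, φ(14) = 6, φ(15) = 8, φ(16) = 8, φ(17) = 16, φ(18) = 6, φ(19) = 18, φ(20) = 8, φ(21) = 12, φ(22) = 10, φ(23) = 22, φ(24) = 8, φ(25) = 20, φ(26) = 12, φ(27) = 18, φ(28) = 12, φ(29) = 28, φ(30) = 8, φ(31) = 30, φ(32) = 16, φ(33) = 20, φ(34) = 16, φ(35) = 24, φ(36) = 12, φ(37) = 36, φ(38) = 18, φ(39) = 24, φ(40) = 16, φ(41) = 40, φ(42) = 12, φ(43) = 42, φ(44) = 20, φ(45) = 24, φ(46) = 22, φ(47) = 46, φ(48) = 16, φ(49) = 42, φ(50) = 20, φ(51) = 32, φ(52) = 24, φ(53) = 52, φ(54) = 18, φ(55) = 40, φ(56) = 24, φ(57) = 36, φ(58) = 28, φ(59) = 58, φ(60) = 16, φ(61) = 60, φ(62) = 30, φ(63) = 36, φ(64) = 32, φ(65) = 48, φ(66) = 20, φ(67) = 66, φ(68) = 32, φ(69) = 44, φ(70) = 24, φ(71) = 70, φ(72) = 24, φ(73) = 72, φ(74) = 36, φ(75) = 40, φ(76) = 36, φ(77) = 60, φ(78) = 24, φ(79) = 78, φ(80) = 32, φ(81) = 54, φ(82) = 40, φ(83) = 82, φ(84) = 24, φ(85) = 64, φ(86) = 42, φ(87) = 56, φ(88) = 40, φ(89) = 88, φ(90) = 24, φ(91) = 72, φ(92) = 44, φ(93) = 60, φ(94) = 46, φ(95) = 72, φ(96) = 32, φ(97) = 96, φ(98) = 42, φ(99) = 60, φ(100) = 40, φ(101) = 100, φ(102) = 32, φ(103) = 102, φ(104) = 48, φ(105) = 48, φ(106) = 52, φ(107) = 106, φ(108) = 36, φ(109) = 108, φ(110) = 40, φ(111) = 72, φ(112) = 48, φ(113) = 112, φ(114) = 36, φ(115) = 88, φ(116) = 56, φ(117) = 72, φ(118) = 58, φ(119) = 96, φ(120) = 32, φ(121) = 110, φ(122) = 60, φ(123) = 80, φ(124) = 60, φ(125) = 100, φ(126) = 36, φ(127) = 126, φ(128) = 64, φ(129) = 84, φ(130) = 48, φ(131) = 130, φ(132) = 40, φ(133) = 108, φ(134) = 66, φ(135) = 72, φ(136) = 64, φ(137) = 136, φ(138) = 44, φ(139) = 138, φ(140) = 48, φ(141) = 92, φ(142) = 70, φ(143) = 120, φ(144) = 48, φ(145) = 112, φ(146) = 72, φ(147) = 84, φ(148) = 72, φ(149) = 148, φ(150) = 40, φ(151) = 150, φ(152) = 72, φ(153) = 96, φ(154) = 60, φ(155) = 120, φ(156) = 48, φ(157) = 156, φ(158) = 78, φ(159) = 104, φ(160) = 64, φ(161) = 132, φ(162) = 54, φ(163) = 162, φ(164) = 80, φ(165) = 80, φ(166) = 82, φ(167) = 166, φ(168) = 48, φ(169) = 156, φ(170) = 64, φ(171) = 108, φ(172) = 84, φ(173) = 172, φ(174) = 56, φ(175) = 120, φ(176) = 80, φ(177) = 116. Summing all 177 values: 9566. (Average order: Σ_{n ≤ x} φ(n) ~ (3/π²) x². For x = 177, (3/π²)·177² ≈ 9522.87.)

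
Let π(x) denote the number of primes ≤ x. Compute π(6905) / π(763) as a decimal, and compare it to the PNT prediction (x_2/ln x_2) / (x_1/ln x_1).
π(6905)/π(763) = 887/135 ≈ 6.5704;  PNT prediction ≈ 6.7948.

π(763) = 135 and π(6905) = 887, so π(6905)/π(763) ≈ 6.5704. The PNT-predicted ratio is (6905/ln(6905)) / (763/ln(763)) ≈ 6.7948. The two agree to within a few percent, as expected.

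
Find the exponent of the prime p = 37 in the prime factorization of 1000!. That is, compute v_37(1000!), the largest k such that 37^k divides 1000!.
v_37(1000!) = 27

Legendre's formula: v_p(n!) = Σ_{k ≥ 1} ⌊n / p^k⌋. For p = 37, n = 1000, the terms are:
  ⌊1000/37^1⌋ = ⌊1000/37⌋ = 27
(the next term ⌊1000/37^2⌋ = 0, terminating the sum). Summing: v_37(1000!) = 27 = 27.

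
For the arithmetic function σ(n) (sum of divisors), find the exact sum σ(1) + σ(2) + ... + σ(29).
Σ_{n ≤ 29} σ(n) = 690

Compute σ(n) for each 1 ≤ n ≤ 29: σ(1) = 1, σ(2) = 3, σ(3) = 4, σ(4) = 7, σ(5) = 6, σ(6) = 12, σ(7) = 8, σ(8) = 15, σ(9) = 13, σ(10) = 18, σ(11) = 12, σ(12) = 28, σ(13) = 14, σ(14) = 24, σ(15) = 24, σ(16) = 31, σ(17) = 18, σ(18) = 39, σ(19) = 20, σ(20) = 42, σ(21) = 32, σ(22) = 36, σ(23) = 24, σ(24) = 60, σ(25) = 31, σ(26) = 42, σ(27) = 40, σ(28) = 56, σ(29) = 30. Summing all 29 values: 690. (Average order: Σ_{n ≤ x} σ(n) ~ (π²/12) x². For x = 29, (π²/12)·29² ≈ 691.69.)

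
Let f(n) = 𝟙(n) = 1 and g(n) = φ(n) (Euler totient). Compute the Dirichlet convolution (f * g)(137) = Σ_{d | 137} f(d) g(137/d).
(𝟙 * φ)(137) = 137

Divisors of 137: [1, 137]. For each d | 137:
  d = 1: 𝟙(1) · φ(137/1) = 1 · 136 = 136
  d = 137: 𝟙(137) · φ(137/137) = 1 · 1 = 1
Summing: (𝟙 * φ)(137) = 136 + 1 = 137.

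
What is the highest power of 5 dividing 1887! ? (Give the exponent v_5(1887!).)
v_5(1887!) = 470

Legendre's formula: v_p(n!) = Σ_{k ≥ 1} ⌊n / p^k⌋. For p = 5, n = 1887, the terms are:
  ⌊1887/5^1⌋ = ⌊1887/5⌋ = 377
  ⌊1887/5^2⌋ = ⌊1887/25⌋ = 75
  ⌊1887/5^3⌋ = ⌊1887/125⌋ = 15
  ⌊1887/5^4⌋ = ⌊1887/625⌋ = 3
(the next term ⌊1887/5^5⌋ = 0, terminating the sum). Summing: v_5(1887!) = 377 + 75 + 15 + 3 = 470.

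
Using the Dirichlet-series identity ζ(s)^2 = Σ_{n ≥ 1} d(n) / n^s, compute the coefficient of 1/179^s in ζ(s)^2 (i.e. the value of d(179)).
d(179) = 2

ζ(s)^2 = (Σ 1/m^s)(Σ 1/k^s). The coefficient of 1/n^s in the product is the number of ordered pairs (m, k) with mk = n, which equals d(n). For n = 179, divisors are [1, 179], so d(179) = 2.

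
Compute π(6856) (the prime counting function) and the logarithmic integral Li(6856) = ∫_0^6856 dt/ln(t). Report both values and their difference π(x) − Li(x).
π(6856) = 881;  Li(6856) ≈ 898.05;  π(x) − Li(x) ≈ -17.05.

Direct count of primes ≤ 6856 gives π(6856) = 881. Numerical evaluation of the logarithmic integral gives Li(6856) ≈ 898.05. The difference π(x) − Li(x) ≈ -17.05 is typically negative for small/moderate x (Li(x) overestimates), though Littlewood's theorem shows this sign changes infinitely often.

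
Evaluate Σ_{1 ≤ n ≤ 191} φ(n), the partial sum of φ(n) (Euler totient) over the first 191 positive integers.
Σ_{n ≤ 191} φ(n) = 11166

Compute φ(n) for each 1 ≤ n ≤ 191: φ(1) = 1, φ(2) = 1, φ(3) = 2, φ(4) = 2, φ(5) = 4, φ(6) = 2, φ(7) = 6, φ(8) = 4, φ(9) = 6, φ(10) = 4, φ(11) = 10, φ(12) = 4, φ(13) = 12, φ(14) = 6, φ(15) = 8, φ(16) = 8, φ(17) = 16, φ(18) = 6, φ(19) = 18, φ(20) = 8, φ(21) = 12, φ(22) = 10, φ(23) = 22, φ(24) = 8, φ(25) = 20, φ(26) = 12, φ(27) = 18, φ(28) = 12, φ(29) = 28, φ(30) = 8, φ(31) = 30, φ(32) = 16, φ(33) = 20, φ(34) = 16, φ(35) = 24, φ(36) = 12, φ(37) = 36, φ(38) = 18, φ(39) = 24, φ(40) = 16, φ(41) = 40, φ(42) = 12, φ(43) = 42, φ(44) = 20, φ(45) = 24, φ(46) = 22, φ(47) = 46, φ(48) = 16, φ(49) = 42, φ(50) = 20, φ(51) = 32, φ(52) = 24, φ(53) = 52, φ(54) = 18, φ(55) = 40, φ(56) = 24, φ(57) = 36, φ(58) = 28, φ(59) = 58, φ(60) = 16, φ(61) = 60, φ(62) = 30, φ(63) = 36, φ(64) = 32, φ(65) = 48, φ(66) = 20, φ(67) = 66, φ(68) = 32, φ(69) = 44, φ(70) = 24, φ(71) = 70, φ(72) = 24, φ(73) = 72, φ(74) = 36, φ(75) = 40, φ(76) = 36, φ(77) = 60, φ(78) = 24, φ(79) = 78, φ(80) = 32, φ(81) = 54, φ(82) = 40, φ(83) = 82, φ(84) = 24, φ(85) = 64, φ(86) = 42, φ(87) = 56, φ(88) = 40, φ(89) = 88, φ(90) = 24, φ(91) = 72, φ(92) = 44, φ(93) = 60, φ(94) = 46, φ(95) = 72, φ(96) = 32, φ(97) = 96, φ(98) = 42, φ(99) = 60, φ(100) = 40, φ(101) = 100, φ(102) = 32, φ(103) = 102, φ(104) = 48, φ(105) = 48, φ(106) = 52, φ(107) = 106, φ(108) = 36, φ(109) = 108, φ(110) = 40, φ(111) = 72, φ(112) = 48, φ(113) = 112, φ(114) = 36, φ(115) = 88, φ(116) = 56, φ(117) = 72, φ(118) = 58, φ(119) = 96, φ(120) = 32, φ(121) = 110, φ(122) = 60, φ(123) = 80, φ(124) = 60, φ(125) = 100, φ(126) = 36, φ(127) = 126, φ(128) = 64, φ(129) = 84, φ(130) = 48, φ(131) = 130, φ(132) = 40, φ(133) = 108, φ(134) = 66, φ(135) = 72, φ(136) = 64, φ(137) = 136, φ(138) = 44, φ(139) = 138, φ(140) = 48, φ(141) = 92, φ(142) = 70, φ(143) = 120, φ(144) = 48, φ(145) = 112, φ(146) = 72, φ(147) = 84, φ(148) = 72, φ(149) = 148, φ(150) = 40, φ(151) = 150, φ(152) = 72, φ(153) = 96, φ(154) = 60, φ(155) = 120, φ(156) = 48, φ(157) = 156, φ(158) = 78, φ(159) = 104, φ(160) = 64, φ(161) = 132, φ(162) = 54, φ(163) = 162, φ(164) = 80, φ(165) = 80, φ(166) = 82, φ(167) = 166, φ(168) = 48, φ(169) = 156, φ(170) = 64, φ(171) = 108, φ(172) = 84, φ(173) = 172, φ(174) = 56, φ(175) = 120, φ(176) = 80, φ(177) = 116, φ(178) = 88, φ(179) = 178, φ(180) = 48, φ(181) = 180, φ(182) = 72, φ(183) = 120, φ(184) = 88, φ(185) = 144, φ(186) = 60, φ(187) = 160, φ(188) = 92, φ(189) = 108, φ(190) = 72, φ(191) = 190. Summing all 191 values: 11166. (Average order: Σ_{n ≤ x} φ(n) ~ (3/π²) x². For x = 191, (3/π²)·191² ≈ 11088.89.)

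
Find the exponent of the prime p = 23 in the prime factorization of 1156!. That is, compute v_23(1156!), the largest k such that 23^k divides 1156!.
v_23(1156!) = 52

Legendre's formula: v_p(n!) = Σ_{k ≥ 1} ⌊n / p^k⌋. For p = 23, n = 1156, the terms are:
  ⌊1156/23^1⌋ = ⌊1156/23⌋ = 50
  ⌊1156/23^2⌋ = ⌊1156/529⌋ = 2
(the next term ⌊1156/23^3⌋ = 0, terminating the sum). Summing: v_23(1156!) = 50 + 2 = 52.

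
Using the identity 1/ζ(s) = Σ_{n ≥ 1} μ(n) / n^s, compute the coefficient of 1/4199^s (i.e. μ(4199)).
μ(4199) = -1

Factor n = 4199 = 13 · 17 · 19. μ(n) = 0 if any exponent ≥ 2 (not squarefree); otherwise μ(n) = (−1)^{ω(n)} where ω(n) is the number of distinct prime factors. Applying: μ(4199) = -1.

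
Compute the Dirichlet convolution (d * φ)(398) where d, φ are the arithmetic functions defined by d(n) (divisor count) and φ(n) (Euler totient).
(d * φ)(398) = 600

Divisors of 398: [1, 2, 199, 398]. For each d | 398:
  d = 1: d(1) · φ(398/1) = 1 · 198 = 198
  d = 2: d(2) · φ(398/2) = 2 · 198 = 396
  d = 199: d(199) · φ(398/199) = 2 · 1 = 2
  d = 398: d(398) · φ(398/398) = 4 · 1 = 4
Summing: (d * φ)(398) = 198 + 396 + 2 + 4 = 600.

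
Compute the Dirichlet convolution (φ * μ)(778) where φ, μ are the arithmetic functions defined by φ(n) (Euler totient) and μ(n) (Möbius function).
(φ * μ)(778) = 0

Divisors of 778: [1, 2, 389, 778]. For each d | 778:
  d = 1: φ(1) · μ(778/1) = 1 · 1 = 1
  d = 2: φ(2) · μ(778/2) = 1 · -1 = -1
  d = 389: φ(389) · μ(778/389) = 388 · -1 = -388
  d = 778: φ(778) · μ(778/778) = 388 · 1 = 388
Summing: (φ * μ)(778) = 1 + -1 + -388 + 388 = 0.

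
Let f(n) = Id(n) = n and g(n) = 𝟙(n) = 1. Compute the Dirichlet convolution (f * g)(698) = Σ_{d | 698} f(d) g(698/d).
(Id * 𝟙)(698) = 1050

Divisors of 698: [1, 2, 349, 698]. For each d | 698:
  d = 1: Id(1) · 𝟙(698/1) = 1 · 1 = 1
  d = 2: Id(2) · 𝟙(698/2) = 2 · 1 = 2
  d = 349: Id(349) · 𝟙(698/349) = 349 · 1 = 349
  d = 698: Id(698) · 𝟙(698/698) = 698 · 1 = 698
Summing: (Id * 𝟙)(698) = 1 + 2 + 349 + 698 = 1050.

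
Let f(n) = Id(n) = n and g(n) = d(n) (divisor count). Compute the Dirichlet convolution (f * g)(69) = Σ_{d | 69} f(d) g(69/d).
(Id * d)(69) = 125

Divisors of 69: [1, 3, 23, 69]. For each d | 69:
  d = 1: Id(1) · d(69/1) = 1 · 4 = 4
  d = 3: Id(3) · d(69/3) = 3 · 2 = 6
  d = 23: Id(23) · d(69/23) = 23 · 2 = 46
  d = 69: Id(69) · d(69/69) = 69 · 1 = 69
Summing: (Id * d)(69) = 4 + 6 + 46 + 69 = 125.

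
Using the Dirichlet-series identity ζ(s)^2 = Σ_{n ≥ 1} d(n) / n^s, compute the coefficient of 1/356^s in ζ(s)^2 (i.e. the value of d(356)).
d(356) = 6

ζ(s)^2 = (Σ 1/m^s)(Σ 1/k^s). The coefficient of 1/n^s in the product is the number of ordered pairs (m, k) with mk = n, which equals d(n). For n = 356, divisors are [1, 2, 4, 89, 178, 356], so d(356) = 6.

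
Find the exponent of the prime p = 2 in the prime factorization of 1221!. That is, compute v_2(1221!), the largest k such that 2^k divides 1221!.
v_2(1221!) = 1216

Legendre's formula: v_p(n!) = Σ_{k ≥ 1} ⌊n / p^k⌋. For p = 2, n = 1221, the terms are:
  ⌊1221/2^1⌋ = ⌊1221/2⌋ = 610
  ⌊1221/2^2⌋ = ⌊1221/4⌋ = 305
  ⌊1221/2^3⌋ = ⌊1221/8⌋ = 152
  ⌊1221/2^4⌋ = ⌊1221/16⌋ = 76
  ⌊1221/2^5⌋ = ⌊1221/32⌋ = 38
  ⌊1221/2^6⌋ = ⌊1221/64⌋ = 19
  ⌊1221/2^7⌋ = ⌊1221/128⌋ = 9
  ⌊1221/2^8⌋ = ⌊1221/256⌋ = 4
  ⌊1221/2^9⌋ = ⌊1221/512⌋ = 2
  ⌊1221/2^10⌋ = ⌊1221/1024⌋ = 1
(the next term ⌊1221/2^11⌋ = 0, terminating the sum). Summing: v_2(1221!) = 610 + 305 + 152 + 76 + 38 + 19 + 9 + 4 + 2 + 1 = 1216.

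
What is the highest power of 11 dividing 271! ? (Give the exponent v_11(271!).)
v_11(271!) = 26

Legendre's formula: v_p(n!) = Σ_{k ≥ 1} ⌊n / p^k⌋. For p = 11, n = 271, the terms are:
  ⌊271/11^1⌋ = ⌊271/11⌋ = 24
  ⌊271/11^2⌋ = ⌊271/121⌋ = 2
(the next term ⌊271/11^3⌋ = 0, terminating the sum). Summing: v_11(271!) = 24 + 2 = 26.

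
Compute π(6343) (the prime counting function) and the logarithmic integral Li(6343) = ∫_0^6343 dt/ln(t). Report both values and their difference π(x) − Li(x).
π(6343) = 826;  Li(6343) ≈ 839.71;  π(x) − Li(x) ≈ -13.71.

Direct count of primes ≤ 6343 gives π(6343) = 826. Numerical evaluation of the logarithmic integral gives Li(6343) ≈ 839.71. The difference π(x) − Li(x) ≈ -13.71 is typically negative for small/moderate x (Li(x) overestimates), though Littlewood's theorem shows this sign changes infinitely often.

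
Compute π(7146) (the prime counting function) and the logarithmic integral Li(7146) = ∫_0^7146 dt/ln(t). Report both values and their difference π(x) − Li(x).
π(7146) = 914;  Li(7146) ≈ 930.80;  π(x) − Li(x) ≈ -16.80.

Direct count of primes ≤ 7146 gives π(7146) = 914. Numerical evaluation of the logarithmic integral gives Li(7146) ≈ 930.80. The difference π(x) − Li(x) ≈ -16.80 is typically negative for small/moderate x (Li(x) overestimates), though Littlewood's theorem shows this sign changes infinitely often.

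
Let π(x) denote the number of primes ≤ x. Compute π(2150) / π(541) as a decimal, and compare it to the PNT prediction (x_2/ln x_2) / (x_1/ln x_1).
π(2150)/π(541) = 324/100 ≈ 3.2400;  PNT prediction ≈ 3.2595.

π(541) = 100 and π(2150) = 324, so π(2150)/π(541) ≈ 3.2400. The PNT-predicted ratio is (2150/ln(2150)) / (541/ln(541)) ≈ 3.2595. The two agree to within a few percent, as expected.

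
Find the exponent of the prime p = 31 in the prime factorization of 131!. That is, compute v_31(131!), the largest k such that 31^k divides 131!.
v_31(131!) = 4

Legendre's formula: v_p(n!) = Σ_{k ≥ 1} ⌊n / p^k⌋. For p = 31, n = 131, the terms are:
  ⌊131/31^1⌋ = ⌊131/31⌋ = 4
(the next term ⌊131/31^2⌋ = 0, terminating the sum). Summing: v_31(131!) = 4 = 4.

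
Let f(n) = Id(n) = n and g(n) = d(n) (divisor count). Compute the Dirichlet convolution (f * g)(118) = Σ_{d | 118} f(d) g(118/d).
(Id * d)(118) = 244

Divisors of 118: [1, 2, 59, 118]. For each d | 118:
  d = 1: Id(1) · d(118/1) = 1 · 4 = 4
  d = 2: Id(2) · d(118/2) = 2 · 2 = 4
  d = 59: Id(59) · d(118/59) = 59 · 2 = 118
  d = 118: Id(118) · d(118/118) = 118 · 1 = 118
Summing: (Id * d)(118) = 4 + 4 + 118 + 118 = 244.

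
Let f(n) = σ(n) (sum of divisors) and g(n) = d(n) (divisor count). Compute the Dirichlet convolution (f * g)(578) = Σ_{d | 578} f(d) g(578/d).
(σ * d)(578) = 1730

Divisors of 578: [1, 2, 17, 34, 289, 578]. For each d | 578:
  d = 1: σ(1) · d(578/1) = 1 · 6 = 6
  d = 2: σ(2) · d(578/2) = 3 · 3 = 9
  d = 17: σ(17) · d(578/17) = 18 · 4 = 72
  d = 34: σ(34) · d(578/34) = 54 · 2 = 108
  d = 289: σ(289) · d(578/289) = 307 · 2 = 614
  d = 578: σ(578) · d(578/578) = 921 · 1 = 921
Summing: (σ * d)(578) = 6 + 9 + 72 + 108 + 614 + 921 = 1730.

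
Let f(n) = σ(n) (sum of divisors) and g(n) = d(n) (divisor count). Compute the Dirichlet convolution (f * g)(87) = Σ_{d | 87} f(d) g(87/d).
(σ * d)(87) = 192

Divisors of 87: [1, 3, 29, 87]. For each d | 87:
  d = 1: σ(1) · d(87/1) = 1 · 4 = 4
  d = 3: σ(3) · d(87/3) = 4 · 2 = 8
  d = 29: σ(29) · d(87/29) = 30 · 2 = 60
  d = 87: σ(87) · d(87/87) = 120 · 1 = 120
Summing: (σ * d)(87) = 4 + 8 + 60 + 120 = 192.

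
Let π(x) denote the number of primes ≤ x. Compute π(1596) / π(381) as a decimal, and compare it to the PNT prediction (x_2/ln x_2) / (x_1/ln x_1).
π(1596)/π(381) = 250/75 ≈ 3.3333;  PNT prediction ≈ 3.3754.

π(381) = 75 and π(1596) = 250, so π(1596)/π(381) ≈ 3.3333. The PNT-predicted ratio is (1596/ln(1596)) / (381/ln(381)) ≈ 3.3754. The two agree to within a few percent, as expected.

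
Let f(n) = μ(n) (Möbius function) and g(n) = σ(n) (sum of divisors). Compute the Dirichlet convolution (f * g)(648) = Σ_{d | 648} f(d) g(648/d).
(μ * σ)(648) = 648

Divisors of 648: [1, 2, 3, 4, 6, 8, 9, 12, 18, 24, 27, 36, 54, 72, 81, 108, 162, 216, 324, 648]. For each d | 648:
  d = 1: μ(1) · σ(648/1) = 1 · 1815 = 1815
  d = 2: μ(2) · σ(648/2) = -1 · 847 = -847
  d = 3: μ(3) · σ(648/3) = -1 · 600 = -600
  d = 4: μ(4) · σ(648/4) = 0 · 363 = 0
  d = 6: μ(6) · σ(648/6) = 1 · 280 = 280
  d = 8: μ(8) · σ(648/8) = 0 · 121 = 0
  d = 9: μ(9) · σ(648/9) = 0 · 195 = 0
  d = 12: μ(12) · σ(648/12) = 0 · 120 = 0
  d = 18: μ(18) · σ(648/18) = 0 · 91 = 0
  d = 24: μ(24) · σ(648/24) = 0 · 40 = 0
  d = 27: μ(27) · σ(648/27) = 0 · 60 = 0
  d = 36: μ(36) · σ(648/36) = 0 · 39 = 0
  d = 54: μ(54) · σ(648/54) = 0 · 28 = 0
  d = 72: μ(72) · σ(648/72) = 0 · 13 = 0
  d = 81: μ(81) · σ(648/81) = 0 · 15 = 0
  d = 108: μ(108) · σ(648/108) = 0 · 12 = 0
  d = 162: μ(162) · σ(648/162) = 0 · 7 = 0
  d = 216: μ(216) · σ(648/216) = 0 · 4 = 0
  d = 324: μ(324) · σ(648/324) = 0 · 3 = 0
  d = 648: μ(648) · σ(648/648) = 0 · 1 = 0
Summing: (μ * σ)(648) = 1815 + -847 + -600 + 0 + 280 + 0 + 0 + 0 + 0 + 0 + 0 + 0 + 0 + 0 + 0 + 0 + 0 + 0 + 0 + 0 = 648.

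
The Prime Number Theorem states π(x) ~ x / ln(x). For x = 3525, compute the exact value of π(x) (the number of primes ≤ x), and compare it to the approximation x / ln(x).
π(3525) = 491;  x/ln(x) ≈ 431.58;  relative error ≈ 12.10%.

Directly count primes up to 3525: π(3525) = 491. The PNT approximation gives 3525/ln(3525) ≈ 3525/8.16764 ≈ 431.58. Relative error (π(x) − x/ln(x)) / π(x) ≈ 12.10%; the approximation is known to undercount slightly (Li(x) is a better estimate).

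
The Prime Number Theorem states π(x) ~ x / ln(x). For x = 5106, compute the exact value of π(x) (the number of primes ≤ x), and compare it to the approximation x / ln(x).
π(5106) = 682;  x/ln(x) ≈ 598.02;  relative error ≈ 12.31%.

Directly count primes up to 5106: π(5106) = 682. The PNT approximation gives 5106/ln(5106) ≈ 5106/8.53817 ≈ 598.02. Relative error (π(x) − x/ln(x)) / π(x) ≈ 12.31%; the approximation is known to undercount slightly (Li(x) is a better estimate).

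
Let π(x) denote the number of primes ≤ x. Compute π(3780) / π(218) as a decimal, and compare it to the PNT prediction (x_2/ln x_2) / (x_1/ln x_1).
π(3780)/π(218) = 526/47 ≈ 11.1915;  PNT prediction ≈ 11.3341.

π(218) = 47 and π(3780) = 526, so π(3780)/π(218) ≈ 11.1915. The PNT-predicted ratio is (3780/ln(3780)) / (218/ln(218)) ≈ 11.3341. The two agree to within a few percent, as expected.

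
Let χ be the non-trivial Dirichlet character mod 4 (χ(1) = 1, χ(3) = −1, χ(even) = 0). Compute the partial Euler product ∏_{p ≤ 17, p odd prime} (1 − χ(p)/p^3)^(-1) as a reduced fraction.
∏ = 87995602569875/90796952813568

The odd primes p ≤ 17 are [3, 5, 7, 11, 13, 17]. For each, χ(p) = 1 if p ≡ 1 mod 4, χ(p) = −1 if p ≡ 3 mod 4. Taking (1 − χ(p)/p^3)^(-1) = p^3/(p^3 − χ(p)): (1 − (-1)/3^3)^(-1) · (1 − (1)/5^3)^(-1) · (1 − (-1)/7^3)^(-1) · (1 − (-1)/11^3)^(-1) · (1 − (1)/13^3)^(-1) · (1 − (1)/17^3)^(-1) = 87995602569875/90796952813568.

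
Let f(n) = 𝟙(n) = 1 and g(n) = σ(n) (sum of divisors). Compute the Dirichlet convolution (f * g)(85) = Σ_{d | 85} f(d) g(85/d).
(𝟙 * σ)(85) = 133

Divisors of 85: [1, 5, 17, 85]. For each d | 85:
  d = 1: 𝟙(1) · σ(85/1) = 1 · 108 = 108
  d = 5: 𝟙(5) · σ(85/5) = 1 · 18 = 18
  d = 17: 𝟙(17) · σ(85/17) = 1 · 6 = 6
  d = 85: 𝟙(85) · σ(85/85) = 1 · 1 = 1
Summing: (𝟙 * σ)(85) = 108 + 18 + 6 + 1 = 133.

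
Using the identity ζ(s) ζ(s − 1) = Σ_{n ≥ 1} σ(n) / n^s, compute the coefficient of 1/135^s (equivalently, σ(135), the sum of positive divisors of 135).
σ(135) = 240

In the product (Σ m^0/m^s)(Σ k / k^s) = Σ (Σ_{d | n} d) / n^s, the coefficient of 1/n^s is σ(n) = Σ_{d | n} d. For n = 135, divisors are [1, 3, 5, 9, 15, 27, 45, 135]; summing: σ(135) = 240.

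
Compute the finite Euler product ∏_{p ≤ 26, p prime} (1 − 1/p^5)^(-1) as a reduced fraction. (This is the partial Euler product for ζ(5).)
∏ = 582482264223124461788463317320875/561738592476112179351889397970176

The primes p ≤ 26 are [2, 3, 5, 7, 11, 13, 17, 19, 23]. For each prime, (1 − 1/p^5)^(-1) = p^5 / (p^5 − 1). The product is (1 − 1/2^5)^(-1), (1 − 1/3^5)^(-1), (1 − 1/5^5)^(-1), (1 − 1/7^5)^(-1), (1 − 1/11^5)^(-1), (1 − 1/13^5)^(-1), (1 − 1/17^5)^(-1), (1 − 1/19^5)^(-1), (1 − 1/23^5)^(-1) = ∏ p^5 / (p^5 − 1) = 582482264223124461788463317320875/561738592476112179351889397970176.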